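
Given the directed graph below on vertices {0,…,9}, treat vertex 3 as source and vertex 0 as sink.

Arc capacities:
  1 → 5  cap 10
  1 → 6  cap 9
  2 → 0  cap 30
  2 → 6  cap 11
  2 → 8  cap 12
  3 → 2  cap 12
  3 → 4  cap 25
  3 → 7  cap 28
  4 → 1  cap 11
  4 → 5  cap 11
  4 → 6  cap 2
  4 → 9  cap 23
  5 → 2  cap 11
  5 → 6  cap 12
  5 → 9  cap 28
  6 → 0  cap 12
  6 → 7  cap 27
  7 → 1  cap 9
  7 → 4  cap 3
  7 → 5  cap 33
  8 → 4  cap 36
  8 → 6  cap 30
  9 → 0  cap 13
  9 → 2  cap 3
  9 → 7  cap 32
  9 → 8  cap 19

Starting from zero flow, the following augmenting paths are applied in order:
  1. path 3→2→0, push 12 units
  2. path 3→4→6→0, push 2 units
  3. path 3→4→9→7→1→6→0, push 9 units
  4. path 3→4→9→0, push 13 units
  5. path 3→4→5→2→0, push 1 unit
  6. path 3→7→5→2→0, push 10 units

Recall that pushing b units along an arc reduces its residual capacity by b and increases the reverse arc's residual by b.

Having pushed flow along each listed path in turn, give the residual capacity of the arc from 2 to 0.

Residual capacity of (2,0): 7

after path 1 (3→2→0, push 12): res(2,0)=18
after path 2 (3→4→6→0, push 2): res(2,0)=18
after path 3 (3→4→9→7→1→6→0, push 9): res(2,0)=18
after path 4 (3→4→9→0, push 13): res(2,0)=18
after path 5 (3→4→5→2→0, push 1): res(2,0)=17
after path 6 (3→7→5→2→0, push 10): res(2,0)=7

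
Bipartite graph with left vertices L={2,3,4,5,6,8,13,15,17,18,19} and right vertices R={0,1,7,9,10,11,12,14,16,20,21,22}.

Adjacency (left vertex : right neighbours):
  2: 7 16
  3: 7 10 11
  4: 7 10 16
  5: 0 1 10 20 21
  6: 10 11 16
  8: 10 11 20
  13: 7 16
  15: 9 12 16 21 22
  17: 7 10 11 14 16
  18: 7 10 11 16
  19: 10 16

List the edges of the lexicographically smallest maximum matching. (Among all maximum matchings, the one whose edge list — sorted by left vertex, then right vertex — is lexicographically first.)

Lex-smallest maximum matching: {(2,7), (3,10), (4,16), (5,0), (6,11), (8,20), (15,9), (17,14)}

|M| = 8 (so the lex-smallest maximum matching has 8 edges)
process left vertices in ascending order; for each, take the smallest-labelled available neighbour that still permits 8 edges overall, or leave it unmatched if none does
lex-smallest matching: {2-7, 3-10, 4-16, 5-0, 6-11, 8-20, 15-9, 17-14}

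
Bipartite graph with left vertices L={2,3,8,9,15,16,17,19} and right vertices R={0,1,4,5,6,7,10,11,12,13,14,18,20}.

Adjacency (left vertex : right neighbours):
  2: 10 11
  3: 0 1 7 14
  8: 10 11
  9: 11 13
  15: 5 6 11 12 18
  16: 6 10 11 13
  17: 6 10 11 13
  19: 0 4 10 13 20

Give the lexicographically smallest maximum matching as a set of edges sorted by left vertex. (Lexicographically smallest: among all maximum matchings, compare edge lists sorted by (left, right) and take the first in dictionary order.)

Lex-smallest maximum matching: {(2,10), (3,0), (8,11), (9,13), (15,5), (16,6), (19,4)}

|M| = 7 (so the lex-smallest maximum matching has 7 edges)
process left vertices in ascending order; for each, take the smallest-labelled available neighbour that still permits 7 edges overall, or leave it unmatched if none does
lex-smallest matching: {2-10, 3-0, 8-11, 9-13, 15-5, 16-6, 19-4}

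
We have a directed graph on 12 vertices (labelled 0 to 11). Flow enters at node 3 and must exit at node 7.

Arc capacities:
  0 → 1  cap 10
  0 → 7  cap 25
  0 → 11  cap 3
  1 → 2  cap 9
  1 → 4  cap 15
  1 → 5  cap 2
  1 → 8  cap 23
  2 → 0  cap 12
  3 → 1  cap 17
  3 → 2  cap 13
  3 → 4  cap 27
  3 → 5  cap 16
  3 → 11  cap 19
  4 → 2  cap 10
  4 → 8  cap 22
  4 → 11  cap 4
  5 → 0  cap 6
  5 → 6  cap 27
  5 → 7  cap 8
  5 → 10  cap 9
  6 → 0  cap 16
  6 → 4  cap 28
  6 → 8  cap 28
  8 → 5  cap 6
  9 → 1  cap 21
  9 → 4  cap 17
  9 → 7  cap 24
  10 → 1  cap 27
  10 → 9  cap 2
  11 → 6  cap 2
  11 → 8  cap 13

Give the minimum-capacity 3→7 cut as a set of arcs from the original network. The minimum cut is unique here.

augment #1: 3→5→7 push 8
augment #2: 3→2→0→7 push 12
augment #3: 3→5→0→7 push 6
augment #4: 3→5→6→0→7 push 2
augment #5: 3→11→6→0→7 push 2
augment #6: 3→1→5→6→0→7 push 2
augment #7: 3→1→8→5→6→0→7 push 1
augment #8: 3→1→8→5→10→9→7 push 2
max flow = 35; residual-reachable set from 3 gives S-side
cut edges (S→T): {(0,7), (5,7), (10,9)} total cap 35

Min-cut arcs: {(0,7), (5,7), (10,9)} (total capacity 35)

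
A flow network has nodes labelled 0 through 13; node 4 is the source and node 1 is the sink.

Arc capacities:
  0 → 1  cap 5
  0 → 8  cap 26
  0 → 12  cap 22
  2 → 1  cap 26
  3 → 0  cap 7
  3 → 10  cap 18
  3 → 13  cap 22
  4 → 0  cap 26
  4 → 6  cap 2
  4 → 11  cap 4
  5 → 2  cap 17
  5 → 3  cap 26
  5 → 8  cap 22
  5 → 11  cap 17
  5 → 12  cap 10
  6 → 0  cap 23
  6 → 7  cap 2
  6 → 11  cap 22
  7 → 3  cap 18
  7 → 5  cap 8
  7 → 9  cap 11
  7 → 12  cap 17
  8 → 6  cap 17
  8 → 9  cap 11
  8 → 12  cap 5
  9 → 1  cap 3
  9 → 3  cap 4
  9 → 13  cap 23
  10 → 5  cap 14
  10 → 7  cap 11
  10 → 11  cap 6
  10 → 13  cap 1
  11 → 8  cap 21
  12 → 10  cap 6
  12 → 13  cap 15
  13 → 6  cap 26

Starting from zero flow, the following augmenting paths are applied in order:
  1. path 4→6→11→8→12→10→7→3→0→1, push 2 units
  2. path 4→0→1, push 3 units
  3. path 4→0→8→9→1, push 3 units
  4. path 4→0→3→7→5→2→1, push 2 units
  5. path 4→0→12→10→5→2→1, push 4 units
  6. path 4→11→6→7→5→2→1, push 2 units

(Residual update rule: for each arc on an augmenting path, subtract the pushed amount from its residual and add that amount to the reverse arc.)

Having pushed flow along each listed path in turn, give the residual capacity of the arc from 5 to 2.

Residual capacity of (5,2): 9

after path 1 (4→6→11→8→12→10→7→3→0→1, push 2): res(5,2)=17
after path 2 (4→0→1, push 3): res(5,2)=17
after path 3 (4→0→8→9→1, push 3): res(5,2)=17
after path 4 (4→0→3→7→5→2→1, push 2): res(5,2)=15
after path 5 (4→0→12→10→5→2→1, push 4): res(5,2)=11
after path 6 (4→11→6→7→5→2→1, push 2): res(5,2)=9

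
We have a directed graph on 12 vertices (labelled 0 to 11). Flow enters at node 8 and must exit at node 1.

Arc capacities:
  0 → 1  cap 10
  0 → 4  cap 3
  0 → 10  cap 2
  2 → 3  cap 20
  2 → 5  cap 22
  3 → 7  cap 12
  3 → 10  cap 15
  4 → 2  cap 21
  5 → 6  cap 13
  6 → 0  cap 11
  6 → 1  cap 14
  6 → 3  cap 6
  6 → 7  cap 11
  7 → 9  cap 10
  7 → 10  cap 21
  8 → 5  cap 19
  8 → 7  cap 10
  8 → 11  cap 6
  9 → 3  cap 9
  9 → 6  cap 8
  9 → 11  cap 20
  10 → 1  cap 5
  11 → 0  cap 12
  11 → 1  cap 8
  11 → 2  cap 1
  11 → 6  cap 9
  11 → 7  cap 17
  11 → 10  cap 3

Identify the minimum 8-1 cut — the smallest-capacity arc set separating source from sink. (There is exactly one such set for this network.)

Min-cut arcs: {(5,6), (8,7), (8,11)} (total capacity 29)

augment #1: 8→11→1 push 6
augment #2: 8→5→6→1 push 13
augment #3: 8→7→10→1 push 5
augment #4: 8→7→9→6→1 push 1
augment #5: 8→7→9→11→1 push 2
augment #6: 8→7→9→6→0→1 push 2
max flow = 29; residual-reachable set from 8 gives S-side
cut edges (S→T): {(5,6), (8,7), (8,11)} total cap 29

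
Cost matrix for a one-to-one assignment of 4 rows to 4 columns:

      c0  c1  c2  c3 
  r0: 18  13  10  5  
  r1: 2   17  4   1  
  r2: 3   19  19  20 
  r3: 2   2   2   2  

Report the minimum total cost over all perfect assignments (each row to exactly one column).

optimal assignment: row0→col3 (cost 5), row1→col2 (cost 4), row2→col0 (cost 3), row3→col1 (cost 2)
total = 5 + 4 + 3 + 2 = 14

Minimum assignment cost: 14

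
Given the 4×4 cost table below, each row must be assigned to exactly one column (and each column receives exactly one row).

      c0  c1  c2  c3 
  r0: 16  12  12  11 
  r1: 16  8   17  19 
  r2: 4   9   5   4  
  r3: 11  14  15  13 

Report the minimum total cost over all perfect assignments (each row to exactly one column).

one of 2 optimal assignments: row0→col2 (cost 12), row1→col1 (cost 8), row2→col3 (cost 4), row3→col0 (cost 11)
total = 12 + 8 + 4 + 11 = 35

Minimum assignment cost: 35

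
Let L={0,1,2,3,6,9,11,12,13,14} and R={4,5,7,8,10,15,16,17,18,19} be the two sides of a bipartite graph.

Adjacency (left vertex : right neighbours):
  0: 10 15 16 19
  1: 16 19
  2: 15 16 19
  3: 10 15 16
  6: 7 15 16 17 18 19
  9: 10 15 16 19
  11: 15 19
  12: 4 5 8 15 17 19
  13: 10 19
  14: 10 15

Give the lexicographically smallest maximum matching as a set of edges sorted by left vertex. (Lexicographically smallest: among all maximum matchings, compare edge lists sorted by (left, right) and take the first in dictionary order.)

Lex-smallest maximum matching: {(0,10), (1,16), (2,15), (6,7), (9,19), (12,4)}

|M| = 6 (so the lex-smallest maximum matching has 6 edges)
process left vertices in ascending order; for each, take the smallest-labelled available neighbour that still permits 6 edges overall, or leave it unmatched if none does
lex-smallest matching: {0-10, 1-16, 2-15, 6-7, 9-19, 12-4}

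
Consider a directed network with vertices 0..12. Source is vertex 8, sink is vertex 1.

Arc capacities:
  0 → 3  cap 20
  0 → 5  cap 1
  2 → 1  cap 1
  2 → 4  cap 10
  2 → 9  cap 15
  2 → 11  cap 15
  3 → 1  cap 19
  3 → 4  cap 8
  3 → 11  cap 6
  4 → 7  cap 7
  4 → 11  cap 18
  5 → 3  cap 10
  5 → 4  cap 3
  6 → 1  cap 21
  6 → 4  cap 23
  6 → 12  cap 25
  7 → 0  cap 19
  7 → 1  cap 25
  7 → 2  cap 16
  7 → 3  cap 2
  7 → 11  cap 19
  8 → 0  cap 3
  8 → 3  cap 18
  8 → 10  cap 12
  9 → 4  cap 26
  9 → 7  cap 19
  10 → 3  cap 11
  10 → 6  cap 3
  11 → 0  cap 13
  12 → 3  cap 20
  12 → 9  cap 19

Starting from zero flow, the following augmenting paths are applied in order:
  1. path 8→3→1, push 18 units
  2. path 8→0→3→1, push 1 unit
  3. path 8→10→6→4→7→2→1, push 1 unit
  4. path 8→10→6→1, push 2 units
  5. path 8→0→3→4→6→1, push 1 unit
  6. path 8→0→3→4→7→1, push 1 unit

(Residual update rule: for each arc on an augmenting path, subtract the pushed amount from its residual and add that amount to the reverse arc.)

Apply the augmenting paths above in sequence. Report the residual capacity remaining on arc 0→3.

Residual capacity of (0,3): 17

after path 1 (8→3→1, push 18): res(0,3)=20
after path 2 (8→0→3→1, push 1): res(0,3)=19
after path 3 (8→10→6→4→7→2→1, push 1): res(0,3)=19
after path 4 (8→10→6→1, push 2): res(0,3)=19
after path 5 (8→0→3→4→6→1, push 1): res(0,3)=18
after path 6 (8→0→3→4→7→1, push 1): res(0,3)=17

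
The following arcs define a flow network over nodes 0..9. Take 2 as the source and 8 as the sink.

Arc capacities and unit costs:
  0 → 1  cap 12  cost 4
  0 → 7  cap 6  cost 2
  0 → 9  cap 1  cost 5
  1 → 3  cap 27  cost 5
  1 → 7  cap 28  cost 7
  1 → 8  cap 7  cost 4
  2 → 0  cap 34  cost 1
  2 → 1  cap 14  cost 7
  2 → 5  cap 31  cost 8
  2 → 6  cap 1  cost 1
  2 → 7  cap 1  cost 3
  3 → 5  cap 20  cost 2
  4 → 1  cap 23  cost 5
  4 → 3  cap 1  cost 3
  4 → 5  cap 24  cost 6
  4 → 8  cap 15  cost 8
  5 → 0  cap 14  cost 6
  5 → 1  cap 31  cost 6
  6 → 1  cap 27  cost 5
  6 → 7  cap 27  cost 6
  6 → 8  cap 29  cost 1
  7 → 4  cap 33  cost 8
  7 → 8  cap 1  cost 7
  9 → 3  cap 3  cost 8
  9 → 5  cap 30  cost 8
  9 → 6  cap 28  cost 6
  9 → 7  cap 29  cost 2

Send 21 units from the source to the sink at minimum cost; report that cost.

Minimum cost for 21 units: 342

shortest-cost path #1: 2→6→8 push 1 @ unit cost 2 (adds 2)
shortest-cost path #2: 2→0→1→8 push 7 @ unit cost 9 (adds 63)
shortest-cost path #3: 2→7→8 push 1 @ unit cost 10 (adds 10)
shortest-cost path #4: 2→0→9→6→8 push 1 @ unit cost 13 (adds 13)
shortest-cost path #5: 2→0→7→4→8 push 6 @ unit cost 19 (adds 114)
shortest-cost path #6: 2→0→1→7→4→8 push 5 @ unit cost 28 (adds 140)
total cost = 342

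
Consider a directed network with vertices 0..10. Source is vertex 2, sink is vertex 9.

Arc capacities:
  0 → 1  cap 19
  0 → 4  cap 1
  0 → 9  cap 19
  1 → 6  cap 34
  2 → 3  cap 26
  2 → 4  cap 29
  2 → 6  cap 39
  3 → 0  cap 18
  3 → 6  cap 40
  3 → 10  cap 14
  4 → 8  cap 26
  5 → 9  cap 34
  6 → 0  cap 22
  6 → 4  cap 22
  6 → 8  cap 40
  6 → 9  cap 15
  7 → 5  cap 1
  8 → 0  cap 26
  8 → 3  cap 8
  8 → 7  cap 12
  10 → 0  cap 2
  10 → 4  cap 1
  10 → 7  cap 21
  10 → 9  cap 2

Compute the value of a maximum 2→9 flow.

Maximum flow value: 37

augment #1: 2→6→9 bottleneck 15, total now 15
augment #2: 2→3→0→9 bottleneck 18, total now 33
augment #3: 2→3→10→9 bottleneck 2, total now 35
augment #4: 2→6→0→9 bottleneck 1, total now 36
augment #5: 2→3→10→7→5→9 bottleneck 1, total now 37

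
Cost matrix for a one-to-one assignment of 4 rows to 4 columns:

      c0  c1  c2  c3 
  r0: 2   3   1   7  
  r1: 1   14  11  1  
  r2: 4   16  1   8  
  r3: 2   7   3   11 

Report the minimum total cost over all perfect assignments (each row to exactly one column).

optimal assignment: row0→col1 (cost 3), row1→col3 (cost 1), row2→col2 (cost 1), row3→col0 (cost 2)
total = 3 + 1 + 1 + 2 = 7

Minimum assignment cost: 7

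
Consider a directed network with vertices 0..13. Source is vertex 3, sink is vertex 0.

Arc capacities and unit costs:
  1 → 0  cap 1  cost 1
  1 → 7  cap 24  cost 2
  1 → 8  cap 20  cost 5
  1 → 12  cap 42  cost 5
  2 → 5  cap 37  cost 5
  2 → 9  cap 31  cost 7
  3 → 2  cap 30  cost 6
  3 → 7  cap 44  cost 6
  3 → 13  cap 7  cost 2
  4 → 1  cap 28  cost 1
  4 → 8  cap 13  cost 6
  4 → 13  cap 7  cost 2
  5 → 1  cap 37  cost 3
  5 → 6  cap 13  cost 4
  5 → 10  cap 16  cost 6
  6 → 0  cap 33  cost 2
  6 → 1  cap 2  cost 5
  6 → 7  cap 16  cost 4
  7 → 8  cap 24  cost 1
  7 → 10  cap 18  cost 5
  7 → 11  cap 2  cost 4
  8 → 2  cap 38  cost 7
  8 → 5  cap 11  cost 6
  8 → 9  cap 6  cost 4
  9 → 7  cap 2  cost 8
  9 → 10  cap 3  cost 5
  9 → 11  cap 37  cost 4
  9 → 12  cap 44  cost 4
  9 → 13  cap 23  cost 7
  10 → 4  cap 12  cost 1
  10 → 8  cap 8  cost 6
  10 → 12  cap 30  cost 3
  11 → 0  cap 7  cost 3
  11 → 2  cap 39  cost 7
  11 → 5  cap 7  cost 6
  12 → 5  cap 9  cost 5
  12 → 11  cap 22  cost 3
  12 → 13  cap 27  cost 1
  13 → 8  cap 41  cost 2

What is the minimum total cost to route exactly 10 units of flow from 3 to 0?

Minimum cost for 10 units: 147

shortest-cost path #1: 3→7→11→0 push 2 @ unit cost 13 (adds 26)
shortest-cost path #2: 3→7→10→4→1→0 push 1 @ unit cost 14 (adds 14)
shortest-cost path #3: 3→13→8→9→11→0 push 5 @ unit cost 15 (adds 75)
shortest-cost path #4: 3→13→8→5→6→0 push 2 @ unit cost 16 (adds 32)
total cost = 147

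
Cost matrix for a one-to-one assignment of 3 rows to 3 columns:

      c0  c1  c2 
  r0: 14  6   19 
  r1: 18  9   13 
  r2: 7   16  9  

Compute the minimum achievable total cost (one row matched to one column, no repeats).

optimal assignment: row0→col1 (cost 6), row1→col2 (cost 13), row2→col0 (cost 7)
total = 6 + 13 + 7 = 26

Minimum assignment cost: 26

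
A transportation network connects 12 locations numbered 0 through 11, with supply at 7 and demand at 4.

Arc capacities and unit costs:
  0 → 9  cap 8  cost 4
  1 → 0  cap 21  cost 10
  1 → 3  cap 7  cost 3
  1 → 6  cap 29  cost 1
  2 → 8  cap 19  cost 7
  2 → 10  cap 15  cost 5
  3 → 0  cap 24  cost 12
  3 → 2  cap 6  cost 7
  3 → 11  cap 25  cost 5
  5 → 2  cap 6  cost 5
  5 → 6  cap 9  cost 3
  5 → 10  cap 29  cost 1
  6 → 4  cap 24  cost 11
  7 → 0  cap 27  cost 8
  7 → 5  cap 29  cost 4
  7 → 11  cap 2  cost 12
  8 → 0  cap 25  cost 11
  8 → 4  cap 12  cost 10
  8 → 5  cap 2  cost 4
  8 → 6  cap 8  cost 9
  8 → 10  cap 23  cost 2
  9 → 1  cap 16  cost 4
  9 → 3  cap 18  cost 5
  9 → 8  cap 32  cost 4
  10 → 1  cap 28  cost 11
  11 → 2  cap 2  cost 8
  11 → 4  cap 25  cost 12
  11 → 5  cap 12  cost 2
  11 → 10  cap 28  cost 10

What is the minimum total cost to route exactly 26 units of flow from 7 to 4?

shortest-cost path #1: 7→5→6→4 push 9 @ unit cost 18 (adds 162)
shortest-cost path #2: 7→11→4 push 2 @ unit cost 24 (adds 48)
shortest-cost path #3: 7→0→9→8→4 push 8 @ unit cost 26 (adds 208)
shortest-cost path #4: 7→5→2→8→4 push 4 @ unit cost 26 (adds 104)
shortest-cost path #5: 7→5→10→1→6→4 push 3 @ unit cost 28 (adds 84)
total cost = 606

Minimum cost for 26 units: 606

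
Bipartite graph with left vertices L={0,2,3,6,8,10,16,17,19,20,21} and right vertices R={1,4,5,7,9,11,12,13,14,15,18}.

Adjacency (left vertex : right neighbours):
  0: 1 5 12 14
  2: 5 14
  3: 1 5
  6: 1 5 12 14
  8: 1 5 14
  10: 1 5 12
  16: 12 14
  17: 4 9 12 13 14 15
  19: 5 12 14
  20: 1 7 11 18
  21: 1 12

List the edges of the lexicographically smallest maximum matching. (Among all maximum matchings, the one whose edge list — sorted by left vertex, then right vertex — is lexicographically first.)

|M| = 6 (so the lex-smallest maximum matching has 6 edges)
process left vertices in ascending order; for each, take the smallest-labelled available neighbour that still permits 6 edges overall, or leave it unmatched if none does
lex-smallest matching: {0-1, 2-5, 6-12, 8-14, 17-4, 20-7}

Lex-smallest maximum matching: {(0,1), (2,5), (6,12), (8,14), (17,4), (20,7)}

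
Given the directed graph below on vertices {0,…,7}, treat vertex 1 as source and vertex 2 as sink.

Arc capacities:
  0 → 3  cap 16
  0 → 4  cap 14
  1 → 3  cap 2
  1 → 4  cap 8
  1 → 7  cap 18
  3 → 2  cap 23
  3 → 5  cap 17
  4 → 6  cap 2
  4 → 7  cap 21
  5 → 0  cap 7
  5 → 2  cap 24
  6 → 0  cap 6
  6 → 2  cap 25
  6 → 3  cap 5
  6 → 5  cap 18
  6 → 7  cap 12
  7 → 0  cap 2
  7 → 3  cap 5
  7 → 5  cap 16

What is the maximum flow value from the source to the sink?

Maximum flow value: 27

augment #1: 1→3→2 bottleneck 2, total now 2
augment #2: 1→4→6→2 bottleneck 2, total now 4
augment #3: 1→7→3→2 bottleneck 5, total now 9
augment #4: 1→7→5→2 bottleneck 13, total now 22
augment #5: 1→4→7→5→2 bottleneck 3, total now 25
augment #6: 1→4→7→0→3→2 bottleneck 2, total now 27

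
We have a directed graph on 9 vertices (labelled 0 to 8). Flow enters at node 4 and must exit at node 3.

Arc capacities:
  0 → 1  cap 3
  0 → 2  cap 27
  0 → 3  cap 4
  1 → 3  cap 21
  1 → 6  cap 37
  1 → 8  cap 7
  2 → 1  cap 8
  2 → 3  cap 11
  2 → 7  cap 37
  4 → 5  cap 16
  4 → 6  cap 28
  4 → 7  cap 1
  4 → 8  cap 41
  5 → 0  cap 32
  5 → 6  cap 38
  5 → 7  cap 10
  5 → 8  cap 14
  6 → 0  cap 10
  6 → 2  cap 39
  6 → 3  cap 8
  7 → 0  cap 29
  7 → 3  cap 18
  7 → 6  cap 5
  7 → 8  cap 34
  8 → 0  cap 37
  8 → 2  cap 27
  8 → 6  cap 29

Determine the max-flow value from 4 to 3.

Maximum flow value: 52

augment #1: 4→6→3 bottleneck 8, total now 8
augment #2: 4→7→3 bottleneck 1, total now 9
augment #3: 4→5→0→3 bottleneck 4, total now 13
augment #4: 4→5→7→3 bottleneck 10, total now 23
augment #5: 4→6→2→3 bottleneck 11, total now 34
augment #6: 4→5→0→1→3 bottleneck 2, total now 36
augment #7: 4→6→0→1→3 bottleneck 1, total now 37
augment #8: 4→6→2→1→3 bottleneck 8, total now 45
augment #9: 4→8→2→7→3 bottleneck 7, total now 52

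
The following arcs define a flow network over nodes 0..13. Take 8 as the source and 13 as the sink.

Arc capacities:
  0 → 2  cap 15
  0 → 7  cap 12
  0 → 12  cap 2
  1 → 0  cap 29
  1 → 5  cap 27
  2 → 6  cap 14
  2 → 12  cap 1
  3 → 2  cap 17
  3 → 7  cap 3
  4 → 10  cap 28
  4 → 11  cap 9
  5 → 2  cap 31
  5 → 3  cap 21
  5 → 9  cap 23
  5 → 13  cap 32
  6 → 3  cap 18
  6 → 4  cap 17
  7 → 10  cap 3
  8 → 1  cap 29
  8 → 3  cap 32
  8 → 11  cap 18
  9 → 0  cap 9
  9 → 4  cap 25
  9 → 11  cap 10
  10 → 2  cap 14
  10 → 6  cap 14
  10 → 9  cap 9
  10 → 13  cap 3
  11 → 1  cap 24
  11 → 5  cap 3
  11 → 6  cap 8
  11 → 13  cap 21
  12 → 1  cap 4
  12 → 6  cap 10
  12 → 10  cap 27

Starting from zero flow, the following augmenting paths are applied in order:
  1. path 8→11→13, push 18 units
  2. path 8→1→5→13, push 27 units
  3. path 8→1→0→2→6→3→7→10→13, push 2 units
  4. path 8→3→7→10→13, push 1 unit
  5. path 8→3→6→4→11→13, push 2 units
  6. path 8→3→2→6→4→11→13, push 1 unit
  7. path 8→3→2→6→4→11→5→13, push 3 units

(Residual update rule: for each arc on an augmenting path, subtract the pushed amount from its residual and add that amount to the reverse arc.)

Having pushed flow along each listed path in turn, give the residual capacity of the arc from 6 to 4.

after path 1 (8→11→13, push 18): res(6,4)=17
after path 2 (8→1→5→13, push 27): res(6,4)=17
after path 3 (8→1→0→2→6→3→7→10→13, push 2): res(6,4)=17
after path 4 (8→3→7→10→13, push 1): res(6,4)=17
after path 5 (8→3→6→4→11→13, push 2): res(6,4)=15
after path 6 (8→3→2→6→4→11→13, push 1): res(6,4)=14
after path 7 (8→3→2→6→4→11→5→13, push 3): res(6,4)=11

Residual capacity of (6,4): 11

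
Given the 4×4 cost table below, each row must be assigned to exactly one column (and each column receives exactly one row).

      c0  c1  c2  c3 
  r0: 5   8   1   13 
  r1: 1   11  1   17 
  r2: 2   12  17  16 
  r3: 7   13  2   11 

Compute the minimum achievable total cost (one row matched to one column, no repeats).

Minimum assignment cost: 22

optimal assignment: row0→col1 (cost 8), row1→col2 (cost 1), row2→col0 (cost 2), row3→col3 (cost 11)
total = 8 + 1 + 2 + 11 = 22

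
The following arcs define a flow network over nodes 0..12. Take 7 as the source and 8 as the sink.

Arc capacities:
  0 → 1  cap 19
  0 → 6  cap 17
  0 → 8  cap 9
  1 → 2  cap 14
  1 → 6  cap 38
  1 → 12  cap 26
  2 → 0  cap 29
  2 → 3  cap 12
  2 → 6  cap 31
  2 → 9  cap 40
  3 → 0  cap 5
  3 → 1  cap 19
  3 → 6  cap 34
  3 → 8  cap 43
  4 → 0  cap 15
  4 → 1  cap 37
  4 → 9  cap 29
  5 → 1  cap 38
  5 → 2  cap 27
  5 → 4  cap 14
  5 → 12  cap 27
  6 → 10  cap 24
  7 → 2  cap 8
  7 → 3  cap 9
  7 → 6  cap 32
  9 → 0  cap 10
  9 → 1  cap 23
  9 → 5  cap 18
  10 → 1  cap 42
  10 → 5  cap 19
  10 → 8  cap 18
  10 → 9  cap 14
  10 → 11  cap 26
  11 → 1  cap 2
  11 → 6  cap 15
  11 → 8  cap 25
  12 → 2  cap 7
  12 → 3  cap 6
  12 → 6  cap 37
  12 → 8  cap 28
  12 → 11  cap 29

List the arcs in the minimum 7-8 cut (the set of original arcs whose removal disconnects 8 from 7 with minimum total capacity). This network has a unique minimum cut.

augment #1: 7→3→8 push 9
augment #2: 7→2→0→8 push 8
augment #3: 7→6→10→8 push 18
augment #4: 7→6→10→11→8 push 6
max flow = 41; residual-reachable set from 7 gives S-side
cut edges (S→T): {(6,10), (7,2), (7,3)} total cap 41

Min-cut arcs: {(6,10), (7,2), (7,3)} (total capacity 41)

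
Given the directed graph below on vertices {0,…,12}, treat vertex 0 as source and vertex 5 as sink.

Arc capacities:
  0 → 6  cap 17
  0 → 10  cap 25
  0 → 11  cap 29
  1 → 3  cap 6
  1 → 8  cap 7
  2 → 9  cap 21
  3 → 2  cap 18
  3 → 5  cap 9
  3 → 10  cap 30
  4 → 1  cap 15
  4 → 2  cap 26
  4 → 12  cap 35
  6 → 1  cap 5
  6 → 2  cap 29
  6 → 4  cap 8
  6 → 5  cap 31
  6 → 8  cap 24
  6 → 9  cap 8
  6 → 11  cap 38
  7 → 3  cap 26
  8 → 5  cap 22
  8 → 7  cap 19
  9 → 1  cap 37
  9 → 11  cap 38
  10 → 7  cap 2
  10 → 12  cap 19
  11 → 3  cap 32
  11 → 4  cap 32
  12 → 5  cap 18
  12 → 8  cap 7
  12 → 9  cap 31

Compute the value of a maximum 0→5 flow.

augment #1: 0→6→5 bottleneck 17, total now 17
augment #2: 0→10→12→5 bottleneck 18, total now 35
augment #3: 0→11→3→5 bottleneck 9, total now 44
augment #4: 0→10→12→8→5 bottleneck 1, total now 45
augment #5: 0→11→4→1→8→5 bottleneck 7, total now 52
augment #6: 0→11→4→12→8→5 bottleneck 6, total now 58

Maximum flow value: 58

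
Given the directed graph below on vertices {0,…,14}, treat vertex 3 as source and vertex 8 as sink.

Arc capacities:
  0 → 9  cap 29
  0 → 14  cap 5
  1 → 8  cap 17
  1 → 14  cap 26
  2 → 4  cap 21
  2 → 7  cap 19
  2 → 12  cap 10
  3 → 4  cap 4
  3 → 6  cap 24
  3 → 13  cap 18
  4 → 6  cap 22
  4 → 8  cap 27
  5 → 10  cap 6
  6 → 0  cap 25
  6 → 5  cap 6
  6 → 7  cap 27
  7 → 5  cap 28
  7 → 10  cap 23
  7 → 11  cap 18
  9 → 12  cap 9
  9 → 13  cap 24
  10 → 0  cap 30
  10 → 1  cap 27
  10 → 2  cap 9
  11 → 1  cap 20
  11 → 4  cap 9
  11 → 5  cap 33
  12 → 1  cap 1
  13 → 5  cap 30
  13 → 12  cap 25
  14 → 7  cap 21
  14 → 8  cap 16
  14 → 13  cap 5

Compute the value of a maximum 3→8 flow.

augment #1: 3→4→8 bottleneck 4, total now 4
augment #2: 3→6→0→14→8 bottleneck 5, total now 9
augment #3: 3→13→12→1→8 bottleneck 1, total now 10
augment #4: 3→6→5→10→1→8 bottleneck 6, total now 16
augment #5: 3→6→7→10→1→8 bottleneck 10, total now 26
augment #6: 3→6→7→11→4→8 bottleneck 3, total now 29
augment #7: 3→13→5→6→7→11→4→8 bottleneck 6, total now 35

Maximum flow value: 35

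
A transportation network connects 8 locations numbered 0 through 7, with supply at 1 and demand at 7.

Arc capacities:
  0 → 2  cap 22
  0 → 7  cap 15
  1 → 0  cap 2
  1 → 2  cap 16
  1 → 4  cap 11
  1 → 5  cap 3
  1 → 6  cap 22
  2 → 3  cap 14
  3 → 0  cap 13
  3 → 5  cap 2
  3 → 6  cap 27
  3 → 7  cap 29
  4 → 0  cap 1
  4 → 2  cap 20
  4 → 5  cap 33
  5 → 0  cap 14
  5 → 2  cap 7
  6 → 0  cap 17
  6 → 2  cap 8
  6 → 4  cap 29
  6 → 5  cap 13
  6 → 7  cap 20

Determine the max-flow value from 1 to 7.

augment #1: 1→0→7 bottleneck 2, total now 2
augment #2: 1→6→7 bottleneck 20, total now 22
augment #3: 1→2→3→7 bottleneck 14, total now 36
augment #4: 1→4→0→7 bottleneck 1, total now 37
augment #5: 1→5→0→7 bottleneck 3, total now 40
augment #6: 1→6→0→7 bottleneck 2, total now 42
augment #7: 1→4→5→0→7 bottleneck 7, total now 49

Maximum flow value: 49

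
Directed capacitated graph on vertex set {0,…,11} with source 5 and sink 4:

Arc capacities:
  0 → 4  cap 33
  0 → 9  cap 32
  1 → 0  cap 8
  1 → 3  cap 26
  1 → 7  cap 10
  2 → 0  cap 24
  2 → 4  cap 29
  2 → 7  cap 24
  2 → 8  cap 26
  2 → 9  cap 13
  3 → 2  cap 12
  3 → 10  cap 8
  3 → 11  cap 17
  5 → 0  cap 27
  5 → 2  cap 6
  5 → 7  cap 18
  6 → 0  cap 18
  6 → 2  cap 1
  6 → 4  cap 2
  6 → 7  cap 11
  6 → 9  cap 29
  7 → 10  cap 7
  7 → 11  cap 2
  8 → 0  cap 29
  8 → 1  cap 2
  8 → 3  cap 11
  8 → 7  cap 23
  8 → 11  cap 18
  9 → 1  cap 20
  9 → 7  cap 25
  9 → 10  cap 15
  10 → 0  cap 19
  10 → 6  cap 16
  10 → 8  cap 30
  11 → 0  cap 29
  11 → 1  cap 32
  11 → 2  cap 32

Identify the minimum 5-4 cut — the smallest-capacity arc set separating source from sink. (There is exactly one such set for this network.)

augment #1: 5→0→4 push 27
augment #2: 5→2→4 push 6
augment #3: 5→7→10→0→4 push 6
augment #4: 5→7→10→6→4 push 1
augment #5: 5→7→11→2→4 push 2
max flow = 42; residual-reachable set from 5 gives S-side
cut edges (S→T): {(5,0), (5,2), (7,10), (7,11)} total cap 42

Min-cut arcs: {(5,0), (5,2), (7,10), (7,11)} (total capacity 42)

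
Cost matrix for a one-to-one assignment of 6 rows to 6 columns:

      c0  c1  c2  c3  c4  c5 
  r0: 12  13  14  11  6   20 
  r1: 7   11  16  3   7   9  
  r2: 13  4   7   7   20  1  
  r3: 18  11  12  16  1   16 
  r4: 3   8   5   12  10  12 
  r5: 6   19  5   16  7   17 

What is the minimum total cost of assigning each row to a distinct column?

Minimum assignment cost: 26

optimal assignment: row0→col1 (cost 13), row1→col3 (cost 3), row2→col5 (cost 1), row3→col4 (cost 1), row4→col0 (cost 3), row5→col2 (cost 5)
total = 13 + 3 + 1 + 1 + 3 + 5 = 26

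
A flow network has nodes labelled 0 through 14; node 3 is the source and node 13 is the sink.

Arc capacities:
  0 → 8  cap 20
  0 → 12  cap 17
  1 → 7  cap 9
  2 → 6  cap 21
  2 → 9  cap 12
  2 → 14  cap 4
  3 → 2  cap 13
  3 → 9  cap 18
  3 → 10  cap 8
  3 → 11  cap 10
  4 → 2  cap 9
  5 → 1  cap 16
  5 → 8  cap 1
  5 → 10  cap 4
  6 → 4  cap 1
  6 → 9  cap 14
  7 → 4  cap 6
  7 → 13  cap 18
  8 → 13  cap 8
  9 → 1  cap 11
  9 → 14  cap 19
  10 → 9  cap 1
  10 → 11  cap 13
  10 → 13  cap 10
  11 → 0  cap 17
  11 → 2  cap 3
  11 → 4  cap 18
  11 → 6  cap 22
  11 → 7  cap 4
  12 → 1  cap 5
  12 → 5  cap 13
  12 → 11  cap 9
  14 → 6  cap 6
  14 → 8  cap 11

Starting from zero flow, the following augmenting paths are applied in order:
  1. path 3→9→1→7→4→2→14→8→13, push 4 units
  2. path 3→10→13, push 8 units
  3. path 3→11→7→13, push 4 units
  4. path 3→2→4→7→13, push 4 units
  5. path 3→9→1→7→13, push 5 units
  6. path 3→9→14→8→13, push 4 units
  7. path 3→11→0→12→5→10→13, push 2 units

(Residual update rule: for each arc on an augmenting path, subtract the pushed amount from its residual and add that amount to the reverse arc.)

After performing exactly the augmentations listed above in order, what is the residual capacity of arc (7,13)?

after path 1 (3→9→1→7→4→2→14→8→13, push 4): res(7,13)=18
after path 2 (3→10→13, push 8): res(7,13)=18
after path 3 (3→11→7→13, push 4): res(7,13)=14
after path 4 (3→2→4→7→13, push 4): res(7,13)=10
after path 5 (3→9→1→7→13, push 5): res(7,13)=5
after path 6 (3→9→14→8→13, push 4): res(7,13)=5
after path 7 (3→11→0→12→5→10→13, push 2): res(7,13)=5

Residual capacity of (7,13): 5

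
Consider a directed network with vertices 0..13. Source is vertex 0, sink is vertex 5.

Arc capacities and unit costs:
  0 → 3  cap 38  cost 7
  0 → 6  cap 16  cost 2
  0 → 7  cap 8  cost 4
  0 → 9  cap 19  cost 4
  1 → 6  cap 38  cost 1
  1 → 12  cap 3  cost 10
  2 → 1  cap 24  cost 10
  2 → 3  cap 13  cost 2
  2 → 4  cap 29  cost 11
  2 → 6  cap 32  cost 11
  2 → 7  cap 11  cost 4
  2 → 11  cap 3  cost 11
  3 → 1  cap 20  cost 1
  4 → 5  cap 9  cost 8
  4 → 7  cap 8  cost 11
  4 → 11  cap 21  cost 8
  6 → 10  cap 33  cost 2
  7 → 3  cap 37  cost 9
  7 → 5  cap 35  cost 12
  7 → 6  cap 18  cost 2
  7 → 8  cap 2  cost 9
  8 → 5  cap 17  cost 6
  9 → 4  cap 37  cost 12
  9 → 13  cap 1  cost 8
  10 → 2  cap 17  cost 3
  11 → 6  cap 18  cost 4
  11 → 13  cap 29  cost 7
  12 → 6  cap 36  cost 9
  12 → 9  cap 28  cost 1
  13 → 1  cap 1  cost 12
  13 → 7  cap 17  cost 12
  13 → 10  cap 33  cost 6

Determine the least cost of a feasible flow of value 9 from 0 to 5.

Minimum cost for 9 units: 151

shortest-cost path #1: 0→7→5 push 8 @ unit cost 16 (adds 128)
shortest-cost path #2: 0→6→10→2→7→5 push 1 @ unit cost 23 (adds 23)
total cost = 151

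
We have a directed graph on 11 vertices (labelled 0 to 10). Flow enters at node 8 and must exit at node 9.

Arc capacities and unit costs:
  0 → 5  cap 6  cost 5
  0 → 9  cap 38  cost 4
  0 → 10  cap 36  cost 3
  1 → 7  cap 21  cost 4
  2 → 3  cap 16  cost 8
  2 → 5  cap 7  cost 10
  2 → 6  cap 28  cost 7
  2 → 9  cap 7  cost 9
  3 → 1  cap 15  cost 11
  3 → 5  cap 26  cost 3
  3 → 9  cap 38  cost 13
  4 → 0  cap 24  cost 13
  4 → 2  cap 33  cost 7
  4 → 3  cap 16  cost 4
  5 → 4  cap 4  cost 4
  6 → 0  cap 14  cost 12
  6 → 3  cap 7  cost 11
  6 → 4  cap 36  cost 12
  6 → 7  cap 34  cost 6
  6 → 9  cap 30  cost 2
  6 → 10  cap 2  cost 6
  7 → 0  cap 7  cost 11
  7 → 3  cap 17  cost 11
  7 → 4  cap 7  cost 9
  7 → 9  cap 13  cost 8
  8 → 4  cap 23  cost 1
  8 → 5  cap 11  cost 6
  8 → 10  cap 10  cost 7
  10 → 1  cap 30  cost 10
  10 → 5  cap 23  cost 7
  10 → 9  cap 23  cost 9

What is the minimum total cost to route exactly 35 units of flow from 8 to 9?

Minimum cost for 35 units: 603

shortest-cost path #1: 8→10→9 push 10 @ unit cost 16 (adds 160)
shortest-cost path #2: 8→4→2→9 push 7 @ unit cost 17 (adds 119)
shortest-cost path #3: 8→4→2→6→9 push 16 @ unit cost 17 (adds 272)
shortest-cost path #4: 8→5→4→2→6→9 push 2 @ unit cost 26 (adds 52)
total cost = 603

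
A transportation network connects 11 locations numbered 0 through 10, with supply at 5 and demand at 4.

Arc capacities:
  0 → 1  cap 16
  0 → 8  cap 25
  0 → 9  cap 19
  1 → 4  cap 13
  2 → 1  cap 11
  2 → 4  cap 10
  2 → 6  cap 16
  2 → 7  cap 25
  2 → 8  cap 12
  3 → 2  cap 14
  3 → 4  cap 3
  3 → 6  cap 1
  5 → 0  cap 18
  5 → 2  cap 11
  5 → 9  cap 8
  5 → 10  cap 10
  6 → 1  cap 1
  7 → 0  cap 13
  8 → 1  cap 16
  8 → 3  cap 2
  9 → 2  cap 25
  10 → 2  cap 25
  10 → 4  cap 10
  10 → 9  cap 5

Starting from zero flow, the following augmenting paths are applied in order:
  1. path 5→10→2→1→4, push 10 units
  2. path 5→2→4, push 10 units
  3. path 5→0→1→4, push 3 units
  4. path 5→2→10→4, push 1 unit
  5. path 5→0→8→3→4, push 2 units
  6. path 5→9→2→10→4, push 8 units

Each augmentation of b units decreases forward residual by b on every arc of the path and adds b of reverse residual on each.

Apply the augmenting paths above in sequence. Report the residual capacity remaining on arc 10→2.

after path 1 (5→10→2→1→4, push 10): res(10,2)=15
after path 2 (5→2→4, push 10): res(10,2)=15
after path 3 (5→0→1→4, push 3): res(10,2)=15
after path 4 (5→2→10→4, push 1): res(10,2)=16
after path 5 (5→0→8→3→4, push 2): res(10,2)=16
after path 6 (5→9→2→10→4, push 8): res(10,2)=24

Residual capacity of (10,2): 24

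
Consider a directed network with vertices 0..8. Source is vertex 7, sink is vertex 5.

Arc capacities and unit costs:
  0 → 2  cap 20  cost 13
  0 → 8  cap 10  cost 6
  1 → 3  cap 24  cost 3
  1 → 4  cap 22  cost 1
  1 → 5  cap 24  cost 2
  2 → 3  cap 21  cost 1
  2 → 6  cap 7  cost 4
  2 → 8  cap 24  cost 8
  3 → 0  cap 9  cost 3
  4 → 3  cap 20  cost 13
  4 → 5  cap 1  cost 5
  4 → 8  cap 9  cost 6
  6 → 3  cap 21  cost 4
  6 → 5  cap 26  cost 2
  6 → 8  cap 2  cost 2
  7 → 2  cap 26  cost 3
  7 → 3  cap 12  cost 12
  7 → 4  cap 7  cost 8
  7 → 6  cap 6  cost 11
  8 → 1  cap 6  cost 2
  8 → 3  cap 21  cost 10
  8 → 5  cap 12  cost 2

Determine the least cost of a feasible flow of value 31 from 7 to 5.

shortest-cost path #1: 7→2→6→5 push 7 @ unit cost 9 (adds 63)
shortest-cost path #2: 7→4→5 push 1 @ unit cost 13 (adds 13)
shortest-cost path #3: 7→6→5 push 6 @ unit cost 13 (adds 78)
shortest-cost path #4: 7→2→8→5 push 12 @ unit cost 13 (adds 156)
shortest-cost path #5: 7→2→8→1→5 push 5 @ unit cost 15 (adds 75)
total cost = 385

Minimum cost for 31 units: 385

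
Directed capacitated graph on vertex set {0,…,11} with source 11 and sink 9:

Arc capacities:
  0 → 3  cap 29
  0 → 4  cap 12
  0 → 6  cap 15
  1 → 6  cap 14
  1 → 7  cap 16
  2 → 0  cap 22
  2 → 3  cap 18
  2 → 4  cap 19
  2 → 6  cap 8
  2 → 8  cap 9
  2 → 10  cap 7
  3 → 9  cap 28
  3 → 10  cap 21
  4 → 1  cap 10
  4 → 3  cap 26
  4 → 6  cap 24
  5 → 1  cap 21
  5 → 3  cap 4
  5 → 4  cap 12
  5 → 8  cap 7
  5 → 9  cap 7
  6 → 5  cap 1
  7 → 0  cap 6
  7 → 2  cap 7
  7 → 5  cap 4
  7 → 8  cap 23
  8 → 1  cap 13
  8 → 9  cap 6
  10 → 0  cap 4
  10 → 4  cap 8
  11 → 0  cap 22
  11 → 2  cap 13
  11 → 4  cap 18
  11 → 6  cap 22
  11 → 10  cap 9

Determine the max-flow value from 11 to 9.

augment #1: 11→0→3→9 bottleneck 22, total now 22
augment #2: 11→2→3→9 bottleneck 6, total now 28
augment #3: 11→2→8→9 bottleneck 6, total now 34
augment #4: 11→6→5→9 bottleneck 1, total now 35
augment #5: 11→4→1→7→5→9 bottleneck 4, total now 39

Maximum flow value: 39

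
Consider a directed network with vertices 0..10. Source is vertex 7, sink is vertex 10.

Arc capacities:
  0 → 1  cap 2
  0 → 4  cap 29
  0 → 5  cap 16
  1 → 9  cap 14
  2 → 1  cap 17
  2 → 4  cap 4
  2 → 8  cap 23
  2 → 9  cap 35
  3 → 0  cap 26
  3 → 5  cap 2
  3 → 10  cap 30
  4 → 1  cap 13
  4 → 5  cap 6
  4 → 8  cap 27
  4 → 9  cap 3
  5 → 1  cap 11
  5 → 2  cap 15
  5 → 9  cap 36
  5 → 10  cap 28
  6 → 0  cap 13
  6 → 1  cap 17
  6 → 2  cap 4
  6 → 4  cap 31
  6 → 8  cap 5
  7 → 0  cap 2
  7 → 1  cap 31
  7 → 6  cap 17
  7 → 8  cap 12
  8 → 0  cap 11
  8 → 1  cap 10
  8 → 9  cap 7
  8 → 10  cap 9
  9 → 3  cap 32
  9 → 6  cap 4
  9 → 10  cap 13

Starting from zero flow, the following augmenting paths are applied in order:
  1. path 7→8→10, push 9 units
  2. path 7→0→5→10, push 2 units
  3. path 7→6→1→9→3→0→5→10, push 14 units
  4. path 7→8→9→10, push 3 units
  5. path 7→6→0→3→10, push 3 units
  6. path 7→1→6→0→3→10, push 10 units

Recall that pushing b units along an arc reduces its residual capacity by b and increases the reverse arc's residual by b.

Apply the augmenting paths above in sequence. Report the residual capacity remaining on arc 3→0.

after path 1 (7→8→10, push 9): res(3,0)=26
after path 2 (7→0→5→10, push 2): res(3,0)=26
after path 3 (7→6→1→9→3→0→5→10, push 14): res(3,0)=12
after path 4 (7→8→9→10, push 3): res(3,0)=12
after path 5 (7→6→0→3→10, push 3): res(3,0)=15
after path 6 (7→1→6→0→3→10, push 10): res(3,0)=25

Residual capacity of (3,0): 25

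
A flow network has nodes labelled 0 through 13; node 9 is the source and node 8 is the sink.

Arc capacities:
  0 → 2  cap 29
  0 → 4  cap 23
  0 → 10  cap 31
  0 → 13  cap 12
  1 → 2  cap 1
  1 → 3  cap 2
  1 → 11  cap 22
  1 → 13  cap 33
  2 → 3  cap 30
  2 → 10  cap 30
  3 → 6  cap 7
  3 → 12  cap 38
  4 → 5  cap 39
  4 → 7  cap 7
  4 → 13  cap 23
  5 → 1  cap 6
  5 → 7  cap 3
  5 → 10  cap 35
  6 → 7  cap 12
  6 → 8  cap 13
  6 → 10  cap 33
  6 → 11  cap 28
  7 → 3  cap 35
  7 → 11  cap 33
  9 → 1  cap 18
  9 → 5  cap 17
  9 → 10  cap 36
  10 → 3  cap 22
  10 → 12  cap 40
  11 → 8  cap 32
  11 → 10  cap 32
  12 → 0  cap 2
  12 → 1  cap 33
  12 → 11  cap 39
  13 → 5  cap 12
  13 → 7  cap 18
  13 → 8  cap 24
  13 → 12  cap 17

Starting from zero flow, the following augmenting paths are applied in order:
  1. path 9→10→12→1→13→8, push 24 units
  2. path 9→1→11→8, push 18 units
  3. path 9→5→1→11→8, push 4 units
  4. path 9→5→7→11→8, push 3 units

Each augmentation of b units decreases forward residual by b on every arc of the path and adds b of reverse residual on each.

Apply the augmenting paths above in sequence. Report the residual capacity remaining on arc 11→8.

Residual capacity of (11,8): 7

after path 1 (9→10→12→1→13→8, push 24): res(11,8)=32
after path 2 (9→1→11→8, push 18): res(11,8)=14
after path 3 (9→5→1→11→8, push 4): res(11,8)=10
after path 4 (9→5→7→11→8, push 3): res(11,8)=7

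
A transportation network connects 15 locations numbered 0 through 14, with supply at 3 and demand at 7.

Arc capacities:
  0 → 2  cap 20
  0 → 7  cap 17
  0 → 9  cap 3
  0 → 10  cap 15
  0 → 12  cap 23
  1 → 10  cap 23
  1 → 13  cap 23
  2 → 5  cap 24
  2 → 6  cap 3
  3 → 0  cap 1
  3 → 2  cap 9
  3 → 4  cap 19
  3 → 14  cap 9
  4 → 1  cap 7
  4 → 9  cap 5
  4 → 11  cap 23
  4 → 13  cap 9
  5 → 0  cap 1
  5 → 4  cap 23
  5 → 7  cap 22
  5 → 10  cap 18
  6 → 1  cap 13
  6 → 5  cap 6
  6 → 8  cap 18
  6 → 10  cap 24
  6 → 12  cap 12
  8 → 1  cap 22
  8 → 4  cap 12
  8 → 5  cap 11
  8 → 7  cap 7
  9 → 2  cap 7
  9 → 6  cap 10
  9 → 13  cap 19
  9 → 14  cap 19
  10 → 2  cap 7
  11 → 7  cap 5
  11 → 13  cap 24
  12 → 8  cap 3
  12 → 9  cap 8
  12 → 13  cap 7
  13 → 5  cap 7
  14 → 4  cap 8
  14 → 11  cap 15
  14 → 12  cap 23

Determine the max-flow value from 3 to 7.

augment #1: 3→0→7 bottleneck 1, total now 1
augment #2: 3→2→5→7 bottleneck 9, total now 10
augment #3: 3→4→11→7 bottleneck 5, total now 15
augment #4: 3→4→13→5→7 bottleneck 7, total now 22
augment #5: 3→14→12→8→7 bottleneck 3, total now 25
augment #6: 3→4→9→2→5→7 bottleneck 5, total now 30
augment #7: 3→4→1→10→2→5→7 bottleneck 1, total now 31
augment #8: 3→14→12→9→6→8→7 bottleneck 4, total now 35
augment #9: 3→4→1→10→2→5→0→7 bottleneck 1, total now 36

Maximum flow value: 36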